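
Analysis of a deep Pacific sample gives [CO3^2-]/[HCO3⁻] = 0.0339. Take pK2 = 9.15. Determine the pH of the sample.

pH = 7.68

From K2 = [H⁺][CO3^2-]/[HCO3⁻]:  pH = pK2 + log₁₀([CO3^2-]/[HCO3⁻])
log₁₀(0.0339) = -1.470
pH = 9.15 + (-1.470) = 7.68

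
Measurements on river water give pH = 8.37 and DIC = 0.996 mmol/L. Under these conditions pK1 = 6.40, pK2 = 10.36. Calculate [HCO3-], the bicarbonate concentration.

α₁ = 1 / (1 + [H⁺]/K1 + K2/[H⁺]) = 1 / (1 + 10^-1.97 + 10^-1.99)
   = 1 / (1 + 0.010715 + 0.010233) = 1/1.0209 = 0.9795
[HCO3⁻] = α₁ × DIC = 0.9795 × 0.996 = 0.976 mmol/L

[HCO3⁻] = 0.976 mmol/L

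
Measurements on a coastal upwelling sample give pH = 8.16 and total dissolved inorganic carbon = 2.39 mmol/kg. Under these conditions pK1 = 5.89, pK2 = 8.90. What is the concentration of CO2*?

α₀ = 1 / (1 + K1/[H⁺] + K1K2/[H⁺]²) = 1 / (1 + 10^+2.27 + 10^+1.53)
   = 1 / (1 + 186.21 + 33.884) = 1/221.09 = 0.004523
[CO2*] = α₀ × DIC = 0.004523 × 2.39 = 0.0108 mmol/kg = 10.8 μmol/kg

[CO2*] = 10.8 μmol/kg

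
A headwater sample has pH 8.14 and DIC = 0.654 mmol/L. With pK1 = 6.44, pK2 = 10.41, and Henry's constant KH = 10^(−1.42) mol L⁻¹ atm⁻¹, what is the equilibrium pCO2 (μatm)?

α₀ = 1 / (1 + K1/[H⁺] + K1K2/[H⁺]²) = 1 / (1 + 10^+1.70 + 10^-0.57)
   = 1 / (1 + 50.119 + 0.26915) = 1/51.388 = 0.01946
[CO2*] = α₀ × DIC = 0.01946 × 0.654 = 0.01273 mmol/L = 12.73 μmol/L
pCO2 = [CO2*]/KH = 1.273×10^-5 / 3.802×10^-2 = 335 μatm

pCO2 = 335 μatm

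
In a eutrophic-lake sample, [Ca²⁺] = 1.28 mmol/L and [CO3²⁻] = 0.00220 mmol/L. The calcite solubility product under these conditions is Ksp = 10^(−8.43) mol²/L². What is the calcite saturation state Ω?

Ksp = 10^(−8.43) = 3.715×10^-9
Ω = [Ca²⁺][CO3²⁻]/Ksp = (1.28×10^-3)(0.00220×10^-3) / 3.715×10^-9 = 0.758

Ω = 0.758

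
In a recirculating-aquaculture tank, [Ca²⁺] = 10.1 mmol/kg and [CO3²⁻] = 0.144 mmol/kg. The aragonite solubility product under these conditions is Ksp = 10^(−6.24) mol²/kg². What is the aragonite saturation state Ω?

Ksp = 10^(−6.24) = 5.754×10^-7
Ω = [Ca²⁺][CO3²⁻]/Ksp = (10.1×10^-3)(0.144×10^-3) / 5.754×10^-7 = 2.53

Ω = 2.53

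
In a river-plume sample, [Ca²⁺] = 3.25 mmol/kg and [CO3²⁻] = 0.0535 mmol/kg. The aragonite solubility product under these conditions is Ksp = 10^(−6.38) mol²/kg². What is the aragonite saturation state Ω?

Ksp = 10^(−6.38) = 4.169×10^-7
Ω = [Ca²⁺][CO3²⁻]/Ksp = (3.25×10^-3)(0.0535×10^-3) / 4.169×10^-7 = 0.417

Ω = 0.417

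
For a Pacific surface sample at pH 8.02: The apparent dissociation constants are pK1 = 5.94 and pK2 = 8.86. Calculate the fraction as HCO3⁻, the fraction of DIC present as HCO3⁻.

α₁ = 0.867

α₁ = 1 / (1 + [H⁺]/K1 + K2/[H⁺]) = 1 / (1 + 10^-2.08 + 10^-0.84)
   = 1 / (1 + 0.0083176 + 0.14454) = 1/1.1529 = 0.8674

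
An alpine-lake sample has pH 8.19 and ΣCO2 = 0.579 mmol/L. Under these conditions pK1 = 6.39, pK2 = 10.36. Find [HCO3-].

α₁ = 1 / (1 + [H⁺]/K1 + K2/[H⁺]) = 1 / (1 + 10^-1.80 + 10^-2.17)
   = 1 / (1 + 0.015849 + 0.0067608) = 1/1.0226 = 0.9779
[HCO3⁻] = α₁ × DIC = 0.9779 × 0.579 = 0.566 mmol/L

[HCO3⁻] = 0.566 mmol/L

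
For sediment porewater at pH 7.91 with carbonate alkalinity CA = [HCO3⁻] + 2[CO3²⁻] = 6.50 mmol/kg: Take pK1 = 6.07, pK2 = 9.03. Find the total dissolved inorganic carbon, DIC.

DIC = 6.15 mmol/kg

CA = [HCO3⁻] + 2[CO3²⁻] = (α₁ + 2α₂)·DIC
At pH 7.91: [H⁺]/K1 = 10^-1.84 = 0.014454, K2/[H⁺] = 10^-1.12 = 0.075858
α₁ = 1/(1 + 0.014454 + 0.075858) = 1/1.0903 = 0.9172; α₂ = α₁·K2/[H⁺] = 0.06957
α₁ + 2α₂ = 1.0563
DIC = CA / (α₁ + 2α₂) = 6.50 / 1.0563 = 6.15 mmol/kg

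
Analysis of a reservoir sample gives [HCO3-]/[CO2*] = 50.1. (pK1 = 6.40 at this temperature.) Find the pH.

pH = 8.10

From K1 = [H⁺][HCO3-]/[CO2*]:  pH = pK1 + log₁₀([HCO3-]/[CO2*])
log₁₀(50.1) = +1.700
pH = 6.40 + (+1.700) = 8.10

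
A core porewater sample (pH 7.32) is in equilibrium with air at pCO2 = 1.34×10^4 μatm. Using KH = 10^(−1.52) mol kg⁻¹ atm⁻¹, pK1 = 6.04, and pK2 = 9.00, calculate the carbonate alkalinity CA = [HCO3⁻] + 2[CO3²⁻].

[CO2*] = KH · pCO2 = 10^(−1.52) × 1.34×10^4×10^-6 = 4.047×10^-4 mol/kg
α₀ = 1/(1 + K1/[H⁺] + K1K2/[H⁺]²) = 1/(1 + 10^+1.28 + 10^-0.40) = 0.04889
DIC = [CO2*]/α₀ = 4.047×10^-4 / 0.04889 = 8.277 mmol/kg
CA = (α₁ + 2α₂)·DIC = (0.9316 + 2×0.01946) × 8.277 = 8.03 mmol/kg

CA = 8.03 mmol/kg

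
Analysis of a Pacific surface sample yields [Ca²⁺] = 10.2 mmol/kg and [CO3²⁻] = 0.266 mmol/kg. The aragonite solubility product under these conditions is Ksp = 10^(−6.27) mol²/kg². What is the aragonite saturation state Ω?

Ksp = 10^(−6.27) = 5.370×10^-7
Ω = [Ca²⁺][CO3²⁻]/Ksp = (10.2×10^-3)(0.266×10^-3) / 5.370×10^-7 = 5.05

Ω = 5.05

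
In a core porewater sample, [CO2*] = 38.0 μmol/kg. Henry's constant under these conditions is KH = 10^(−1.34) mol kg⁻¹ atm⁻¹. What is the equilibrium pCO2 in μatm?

KH = 10^(−1.34) = 4.571×10^-2 mol kg⁻¹ atm⁻¹
pCO2 = [CO2*]/KH = 38.0×10^-6 / 4.571×10^-2 = 8.31×10^-4 atm = 831 μatm

pCO2 = 831 μatm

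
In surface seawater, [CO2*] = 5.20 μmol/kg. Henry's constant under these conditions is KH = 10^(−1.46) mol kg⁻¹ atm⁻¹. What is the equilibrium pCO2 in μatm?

KH = 10^(−1.46) = 3.467×10^-2 mol kg⁻¹ atm⁻¹
pCO2 = [CO2*]/KH = 5.20×10^-6 / 3.467×10^-2 = 1.50×10^-4 atm = 150 μatm

pCO2 = 150 μatm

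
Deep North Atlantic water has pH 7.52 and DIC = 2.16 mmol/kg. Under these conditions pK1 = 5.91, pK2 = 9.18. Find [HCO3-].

[HCO3⁻] = 2.06 mmol/kg

α₁ = 1 / (1 + [H⁺]/K1 + K2/[H⁺]) = 1 / (1 + 10^-1.61 + 10^-1.66)
   = 1 / (1 + 0.024547 + 0.021878) = 1/1.0464 = 0.9556
[HCO3⁻] = α₁ × DIC = 0.9556 × 2.16 = 2.06 mmol/kg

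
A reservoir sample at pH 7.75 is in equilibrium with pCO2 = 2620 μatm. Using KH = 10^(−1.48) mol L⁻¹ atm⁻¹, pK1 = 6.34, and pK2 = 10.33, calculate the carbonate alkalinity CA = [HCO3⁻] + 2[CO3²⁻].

CA = 2.24 mmol/L

[CO2*] = KH · pCO2 = 10^(−1.48) × 2620×10^-6 = 8.676×10^-5 mol/L
α₀ = 1/(1 + K1/[H⁺] + K1K2/[H⁺]²) = 1/(1 + 10^+1.41 + 10^-1.17) = 0.03735
DIC = [CO2*]/α₀ = 8.676×10^-5 / 0.03735 = 2.323 mmol/L
CA = (α₁ + 2α₂)·DIC = (0.9601 + 2×0.002525) × 2.323 = 2.24 mmol/L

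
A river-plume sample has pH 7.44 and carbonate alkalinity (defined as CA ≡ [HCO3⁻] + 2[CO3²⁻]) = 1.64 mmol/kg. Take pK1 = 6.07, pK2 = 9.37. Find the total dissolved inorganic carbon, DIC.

DIC = 1.69 mmol/kg

CA = [HCO3⁻] + 2[CO3²⁻] = (α₁ + 2α₂)·DIC
At pH 7.44: [H⁺]/K1 = 10^-1.37 = 0.042658, K2/[H⁺] = 10^-1.93 = 0.011749
α₁ = 1/(1 + 0.042658 + 0.011749) = 1/1.0544 = 0.9484; α₂ = α₁·K2/[H⁺] = 0.01114
α₁ + 2α₂ = 0.9707
DIC = CA / (α₁ + 2α₂) = 1.64 / 0.9707 = 1.69 mmol/kg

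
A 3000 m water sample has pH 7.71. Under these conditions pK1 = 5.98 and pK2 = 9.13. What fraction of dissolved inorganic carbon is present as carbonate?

α₂ = 1 / (1 + [H⁺]/K2 + [H⁺]²/(K1K2)) = 1 / (1 + 10^+1.42 + 10^-0.31)
   = 1 / (1 + 26.303 + 0.48978) = 1/27.792 = 0.03598

α₂ = 0.0360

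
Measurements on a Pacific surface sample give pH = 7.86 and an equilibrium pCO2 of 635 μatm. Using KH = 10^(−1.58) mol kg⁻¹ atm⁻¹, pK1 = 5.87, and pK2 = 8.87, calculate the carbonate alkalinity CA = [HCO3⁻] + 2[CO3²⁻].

[CO2*] = KH · pCO2 = 10^(−1.58) × 635×10^-6 = 1.670×10^-5 mol/kg
α₀ = 1/(1 + K1/[H⁺] + K1K2/[H⁺]²) = 1/(1 + 10^+1.99 + 10^+0.98) = 0.009236
DIC = [CO2*]/α₀ = 1.670×10^-5 / 0.009236 = 1.808 mmol/kg
CA = (α₁ + 2α₂)·DIC = (0.9026 + 2×0.08820) × 1.808 = 1.95 mmol/kg

CA = 1.95 mmol/kg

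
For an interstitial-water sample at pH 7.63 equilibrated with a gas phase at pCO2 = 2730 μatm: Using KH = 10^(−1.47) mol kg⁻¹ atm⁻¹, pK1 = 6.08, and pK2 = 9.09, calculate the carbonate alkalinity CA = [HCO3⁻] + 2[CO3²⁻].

[CO2*] = KH · pCO2 = 10^(−1.47) × 2730×10^-6 = 9.250×10^-5 mol/kg
α₀ = 1/(1 + K1/[H⁺] + K1K2/[H⁺]²) = 1/(1 + 10^+1.55 + 10^+0.09) = 0.02652
DIC = [CO2*]/α₀ = 9.250×10^-5 / 0.02652 = 3.488 mmol/kg
CA = (α₁ + 2α₂)·DIC = (0.9409 + 2×0.03262) × 3.488 = 3.51 mmol/kg

CA = 3.51 mmol/kg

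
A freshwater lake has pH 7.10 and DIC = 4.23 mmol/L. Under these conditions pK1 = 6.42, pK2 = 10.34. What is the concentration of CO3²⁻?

α₂ = 1 / (1 + [H⁺]/K2 + [H⁺]²/(K1K2)) = 1 / (1 + 10^+3.24 + 10^+2.56)
   = 1 / (1 + 1737.8 + 363.08) = 1/2101.9 = 0.0004758
[CO3²⁻] = α₂ × DIC = 0.0004758 × 4.23 = 0.00201 mmol/L = 2.01 μmol/L

[CO3²⁻] = 2.01 μmol/L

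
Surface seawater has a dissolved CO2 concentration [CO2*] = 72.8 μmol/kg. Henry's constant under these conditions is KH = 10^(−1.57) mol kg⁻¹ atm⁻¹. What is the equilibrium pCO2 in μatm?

pCO2 = 2700 μatm

KH = 10^(−1.57) = 2.692×10^-2 mol kg⁻¹ atm⁻¹
pCO2 = [CO2*]/KH = 72.8×10^-6 / 2.692×10^-2 = 2.70×10^-3 atm = 2700 μatm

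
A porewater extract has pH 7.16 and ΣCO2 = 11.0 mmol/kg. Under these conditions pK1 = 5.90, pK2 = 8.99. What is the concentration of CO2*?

[CO2*] = 0.565 mmol/kg

α₀ = 1 / (1 + K1/[H⁺] + K1K2/[H⁺]²) = 1 / (1 + 10^+1.26 + 10^-0.57)
   = 1 / (1 + 18.197 + 0.26915) = 1/19.466 = 0.05137
[CO2*] = α₀ × DIC = 0.05137 × 11.0 = 0.565 mmol/kg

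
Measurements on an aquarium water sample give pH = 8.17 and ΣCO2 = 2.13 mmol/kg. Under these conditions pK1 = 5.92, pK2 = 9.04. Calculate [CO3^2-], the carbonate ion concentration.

[CO3²⁻] = 0.252 mmol/kg

α₂ = 1 / (1 + [H⁺]/K2 + [H⁺]²/(K1K2)) = 1 / (1 + 10^+0.87 + 10^-1.38)
   = 1 / (1 + 7.4131 + 0.041687) = 1/8.4548 = 0.1183
[CO3²⁻] = α₂ × DIC = 0.1183 × 2.13 = 0.252 mmol/kg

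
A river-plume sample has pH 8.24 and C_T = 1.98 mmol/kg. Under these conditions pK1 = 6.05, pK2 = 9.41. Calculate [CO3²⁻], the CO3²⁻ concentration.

[CO3²⁻] = 0.125 mmol/kg

α₂ = 1 / (1 + [H⁺]/K2 + [H⁺]²/(K1K2)) = 1 / (1 + 10^+1.17 + 10^-1.02)
   = 1 / (1 + 14.791 + 0.095499) = 1/15.887 = 0.06295
[CO3²⁻] = α₂ × DIC = 0.06295 × 1.98 = 0.125 mmol/kg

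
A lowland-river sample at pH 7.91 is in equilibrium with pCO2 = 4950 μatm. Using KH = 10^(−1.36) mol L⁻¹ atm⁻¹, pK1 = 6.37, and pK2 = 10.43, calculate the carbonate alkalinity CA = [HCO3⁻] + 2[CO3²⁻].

[CO2*] = KH · pCO2 = 10^(−1.36) × 4950×10^-6 = 2.161×10^-4 mol/L
α₀ = 1/(1 + K1/[H⁺] + K1K2/[H⁺]²) = 1/(1 + 10^+1.54 + 10^-0.98) = 0.02795
DIC = [CO2*]/α₀ = 2.161×10^-4 / 0.02795 = 7.731 mmol/L
CA = (α₁ + 2α₂)·DIC = (0.9691 + 2×0.002927) × 7.731 = 7.54 mmol/L

CA = 7.54 mmol/L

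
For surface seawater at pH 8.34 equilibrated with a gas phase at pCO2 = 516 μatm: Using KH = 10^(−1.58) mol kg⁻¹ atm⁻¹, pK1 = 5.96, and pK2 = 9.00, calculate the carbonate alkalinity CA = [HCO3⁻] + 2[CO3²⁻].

[CO2*] = KH · pCO2 = 10^(−1.58) × 516×10^-6 = 1.357×10^-5 mol/kg
α₀ = 1/(1 + K1/[H⁺] + K1K2/[H⁺]²) = 1/(1 + 10^+2.38 + 10^+1.72) = 0.003409
DIC = [CO2*]/α₀ = 1.357×10^-5 / 0.003409 = 3.982 mmol/kg
CA = (α₁ + 2α₂)·DIC = (0.8177 + 2×0.1789) × 3.982 = 4.68 mmol/kg

CA = 4.68 mmol/kg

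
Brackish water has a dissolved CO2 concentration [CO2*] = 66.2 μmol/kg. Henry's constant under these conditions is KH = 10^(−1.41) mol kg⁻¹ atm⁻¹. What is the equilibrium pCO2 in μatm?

KH = 10^(−1.41) = 3.890×10^-2 mol kg⁻¹ atm⁻¹
pCO2 = [CO2*]/KH = 66.2×10^-6 / 3.890×10^-2 = 1.70×10^-3 atm = 1700 μatm

pCO2 = 1700 μatm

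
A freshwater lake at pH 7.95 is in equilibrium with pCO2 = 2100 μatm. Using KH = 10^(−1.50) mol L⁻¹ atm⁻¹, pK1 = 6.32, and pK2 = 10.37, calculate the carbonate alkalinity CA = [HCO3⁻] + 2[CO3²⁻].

CA = 2.85 mmol/L

[CO2*] = KH · pCO2 = 10^(−1.50) × 2100×10^-6 = 6.641×10^-5 mol/L
α₀ = 1/(1 + K1/[H⁺] + K1K2/[H⁺]²) = 1/(1 + 10^+1.63 + 10^-0.79) = 0.02282
DIC = [CO2*]/α₀ = 6.641×10^-5 / 0.02282 = 2.910 mmol/L
CA = (α₁ + 2α₂)·DIC = (0.9735 + 2×0.003701) × 2.910 = 2.85 mmol/L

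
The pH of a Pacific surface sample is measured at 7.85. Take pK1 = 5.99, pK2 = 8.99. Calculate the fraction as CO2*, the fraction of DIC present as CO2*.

α₀ = 1 / (1 + K1/[H⁺] + K1K2/[H⁺]²) = 1 / (1 + 10^+1.86 + 10^+0.72)
   = 1 / (1 + 72.444 + 5.2481) = 1/78.692 = 0.01271

α₀ = 0.0127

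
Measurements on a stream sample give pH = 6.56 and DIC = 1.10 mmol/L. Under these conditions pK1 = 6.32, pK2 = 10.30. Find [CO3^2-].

α₂ = 1 / (1 + [H⁺]/K2 + [H⁺]²/(K1K2)) = 1 / (1 + 10^+3.74 + 10^+3.50)
   = 1 / (1 + 5495.4 + 3162.3) = 1/8658.7 = 0.0001155
[CO3²⁻] = α₂ × DIC = 0.0001155 × 1.10 = 0.000127 mmol/L = 0.127 μmol/L

[CO3²⁻] = 0.127 μmol/L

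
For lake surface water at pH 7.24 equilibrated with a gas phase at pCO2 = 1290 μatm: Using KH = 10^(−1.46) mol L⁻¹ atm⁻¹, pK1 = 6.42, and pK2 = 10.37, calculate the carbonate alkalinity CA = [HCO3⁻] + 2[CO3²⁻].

[CO2*] = KH · pCO2 = 10^(−1.46) × 1290×10^-6 = 4.473×10^-5 mol/L
α₀ = 1/(1 + K1/[H⁺] + K1K2/[H⁺]²) = 1/(1 + 10^+0.82 + 10^-2.31) = 0.1314
DIC = [CO2*]/α₀ = 4.473×10^-5 / 0.1314 = 0.3405 mmol/L
CA = (α₁ + 2α₂)·DIC = (0.8680 + 2×0.0006434) × 0.3405 = 0.296 mmol/L

CA = 0.296 mmol/L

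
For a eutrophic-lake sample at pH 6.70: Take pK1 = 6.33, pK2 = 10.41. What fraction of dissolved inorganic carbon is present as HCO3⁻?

α₁ = 1 / (1 + [H⁺]/K1 + K2/[H⁺]) = 1 / (1 + 10^-0.37 + 10^-3.71)
   = 1 / (1 + 0.42658 + 0.00019498) = 1/1.4268 = 0.7009

α₁ = 0.701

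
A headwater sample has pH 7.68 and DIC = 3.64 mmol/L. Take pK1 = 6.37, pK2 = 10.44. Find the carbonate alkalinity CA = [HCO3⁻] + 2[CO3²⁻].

CA = [HCO3⁻] + 2[CO3²⁻] = (α₁ + 2α₂)·DIC
At pH 7.68: [H⁺]/K1 = 10^-1.31 = 0.048978, K2/[H⁺] = 10^-2.76 = 0.0017378
α₁ = 1/(1 + 0.048978 + 0.0017378) = 1/1.0507 = 0.9517; α₂ = α₁·K2/[H⁺] = 0.001654
α₁ + 2α₂ = 0.9550
CA = 0.9550 × 3.64 = 3.48 mmol/L

CA = 3.48 mmol/L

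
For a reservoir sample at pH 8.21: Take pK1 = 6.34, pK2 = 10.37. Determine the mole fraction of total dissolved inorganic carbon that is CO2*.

α₀ = 1 / (1 + K1/[H⁺] + K1K2/[H⁺]²) = 1 / (1 + 10^+1.87 + 10^-0.29)
   = 1 / (1 + 74.131 + 0.51286) = 1/75.644 = 0.01322

α₀ = 0.0132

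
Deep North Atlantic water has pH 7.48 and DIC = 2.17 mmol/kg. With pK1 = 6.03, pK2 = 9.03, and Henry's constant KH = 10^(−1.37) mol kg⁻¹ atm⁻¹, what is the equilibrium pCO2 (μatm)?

α₀ = 1 / (1 + K1/[H⁺] + K1K2/[H⁺]²) = 1 / (1 + 10^+1.45 + 10^-0.10)
   = 1 / (1 + 28.184 + 0.79433) = 1/29.978 = 0.03336
[CO2*] = α₀ × DIC = 0.03336 × 2.17 = 0.07239 mmol/kg
pCO2 = [CO2*]/KH = 7.239×10^-5 / 4.266×10^-2 = 1700 μatm

pCO2 = 1700 μatm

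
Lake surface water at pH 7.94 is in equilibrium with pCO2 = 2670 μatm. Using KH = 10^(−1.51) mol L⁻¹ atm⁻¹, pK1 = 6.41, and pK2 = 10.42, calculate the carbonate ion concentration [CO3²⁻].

[CO2*] = KH · pCO2 = 10^(−1.51) × 2670×10^-6 = 8.251×10^-5 mol/L
α₀ = 1/(1 + K1/[H⁺] + K1K2/[H⁺]²) = 1/(1 + 10^+1.53 + 10^-0.95) = 0.02857
DIC = [CO2*]/α₀ = 8.251×10^-5 / 0.02857 = 2.888 mmol/L
[CO3²⁻] = α₂·DIC; α₂ = 0.003206, so [CO3²⁻] = 0.003206 × 2.888 = 0.00926 mmol/L = 9.26 μmol/L

[CO3²⁻] = 9.26 μmol/L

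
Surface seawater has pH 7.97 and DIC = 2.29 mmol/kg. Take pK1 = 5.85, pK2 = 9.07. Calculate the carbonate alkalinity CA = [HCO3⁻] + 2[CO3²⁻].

CA = 2.44 mmol/kg

CA = [HCO3⁻] + 2[CO3²⁻] = (α₁ + 2α₂)·DIC
At pH 7.97: [H⁺]/K1 = 10^-2.12 = 0.0075858, K2/[H⁺] = 10^-1.10 = 0.079433
α₁ = 1/(1 + 0.0075858 + 0.079433) = 1/1.0870 = 0.9199; α₂ = α₁·K2/[H⁺] = 0.07307
α₁ + 2α₂ = 1.0661
CA = 1.0661 × 2.29 = 2.44 mmol/kg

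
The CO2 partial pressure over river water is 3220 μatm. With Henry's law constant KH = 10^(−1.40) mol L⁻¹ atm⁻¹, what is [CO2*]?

[CO2*] = 128 μmol/L

KH = 10^(−1.40) = 3.981×10^-2 mol L⁻¹ atm⁻¹
[CO2*] = KH · pCO2 = 3.981×10^-2 × 3220×10^-6 atm = 1.28×10^-4 mol/L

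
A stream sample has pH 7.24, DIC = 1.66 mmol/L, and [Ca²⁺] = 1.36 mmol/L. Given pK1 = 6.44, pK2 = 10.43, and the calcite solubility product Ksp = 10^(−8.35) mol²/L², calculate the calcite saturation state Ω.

Ω = 0.282

α₂ = 1 / (1 + [H⁺]/K2 + [H⁺]²/(K1K2)) = 1 / (1 + 10^+3.19 + 10^+2.39)
   = 1 / (1 + 1548.8 + 245.47) = 1/1795.3 = 0.0005570
[CO3²⁻] = α₂ × DIC = 0.0005570 × 1.66 = 0.0009246 mmol/L = 0.9246 μmol/L
Ksp = 10^(−8.35) = 4.467×10^-9
Ω = [Ca²⁺][CO3²⁻]/Ksp = (1.36×10^-3)(9.246×10^-7) / 4.467×10^-9 = 0.282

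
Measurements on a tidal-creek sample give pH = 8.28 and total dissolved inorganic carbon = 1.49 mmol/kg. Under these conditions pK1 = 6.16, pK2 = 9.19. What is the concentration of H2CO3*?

α₀ = 1 / (1 + K1/[H⁺] + K1K2/[H⁺]²) = 1 / (1 + 10^+2.12 + 10^+1.21)
   = 1 / (1 + 131.83 + 16.218) = 1/149.04 = 0.006709
[CO2*] = α₀ × DIC = 0.006709 × 1.49 = 0.0100 mmol/kg = 10.0 μmol/kg

[CO2*] = 10.0 μmol/kg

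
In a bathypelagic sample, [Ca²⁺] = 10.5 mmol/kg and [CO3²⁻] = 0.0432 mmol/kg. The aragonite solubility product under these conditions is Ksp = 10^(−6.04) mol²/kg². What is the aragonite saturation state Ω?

Ω = 0.497

Ksp = 10^(−6.04) = 9.120×10^-7
Ω = [Ca²⁺][CO3²⁻]/Ksp = (10.5×10^-3)(0.0432×10^-3) / 9.120×10^-7 = 0.497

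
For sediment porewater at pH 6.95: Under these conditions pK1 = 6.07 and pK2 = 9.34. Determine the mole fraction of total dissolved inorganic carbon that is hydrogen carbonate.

α₁ = 0.880

α₁ = 1 / (1 + [H⁺]/K1 + K2/[H⁺]) = 1 / (1 + 10^-0.88 + 10^-2.39)
   = 1 / (1 + 0.13183 + 0.0040738) = 1/1.1359 = 0.8804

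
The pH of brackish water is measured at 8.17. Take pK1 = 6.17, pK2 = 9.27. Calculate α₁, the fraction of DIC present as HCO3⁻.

α₁ = 1 / (1 + [H⁺]/K1 + K2/[H⁺]) = 1 / (1 + 10^-2.00 + 10^-1.10)
   = 1 / (1 + 0.010000 + 0.079433) = 1/1.0894 = 0.9179

α₁ = 0.918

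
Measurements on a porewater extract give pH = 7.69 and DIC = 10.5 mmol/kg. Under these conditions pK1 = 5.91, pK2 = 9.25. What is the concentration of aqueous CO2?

[CO2*] = 0.167 mmol/kg

α₀ = 1 / (1 + K1/[H⁺] + K1K2/[H⁺]²) = 1 / (1 + 10^+1.78 + 10^+0.22)
   = 1 / (1 + 60.256 + 1.6596) = 1/62.916 = 0.01589
[CO2*] = α₀ × DIC = 0.01589 × 10.5 = 0.167 mmol/kg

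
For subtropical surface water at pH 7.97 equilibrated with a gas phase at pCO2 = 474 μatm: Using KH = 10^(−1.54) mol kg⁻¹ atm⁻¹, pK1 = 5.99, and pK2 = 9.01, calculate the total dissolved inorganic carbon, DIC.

[CO2*] = KH · pCO2 = 10^(−1.54) × 474×10^-6 = 1.367×10^-5 mol/kg
α₀ = 1/(1 + K1/[H⁺] + K1K2/[H⁺]²) = 1/(1 + 10^+1.98 + 10^+0.94) = 0.009505
DIC = [CO2*]/α₀ = 1.367×10^-5 / 0.009505 = 1.44 mmol/kg

DIC = 1.44 mmol/kg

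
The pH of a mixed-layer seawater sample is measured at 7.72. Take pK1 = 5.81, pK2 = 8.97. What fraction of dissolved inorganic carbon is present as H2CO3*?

α₀ = 0.0115

α₀ = 1 / (1 + K1/[H⁺] + K1K2/[H⁺]²) = 1 / (1 + 10^+1.91 + 10^+0.66)
   = 1 / (1 + 81.283 + 4.5709) = 1/86.854 = 0.01151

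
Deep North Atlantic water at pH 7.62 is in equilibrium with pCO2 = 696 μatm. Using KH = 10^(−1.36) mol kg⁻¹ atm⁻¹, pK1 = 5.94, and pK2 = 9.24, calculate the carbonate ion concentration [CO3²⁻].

[CO3²⁻] = 0.0349 mmol/kg

[CO2*] = KH · pCO2 = 10^(−1.36) × 696×10^-6 = 3.038×10^-5 mol/kg
α₀ = 1/(1 + K1/[H⁺] + K1K2/[H⁺]²) = 1/(1 + 10^+1.68 + 10^+0.06) = 0.02000
DIC = [CO2*]/α₀ = 3.038×10^-5 / 0.02000 = 1.519 mmol/kg
[CO3²⁻] = α₂·DIC; α₂ = 0.02296, so [CO3²⁻] = 0.02296 × 1.519 = 0.0349 mmol/kg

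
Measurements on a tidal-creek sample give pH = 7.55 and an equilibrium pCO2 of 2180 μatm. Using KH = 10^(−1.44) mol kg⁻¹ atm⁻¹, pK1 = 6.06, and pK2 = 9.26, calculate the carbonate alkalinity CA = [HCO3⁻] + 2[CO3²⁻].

[CO2*] = KH · pCO2 = 10^(−1.44) × 2180×10^-6 = 7.915×10^-5 mol/kg
α₀ = 1/(1 + K1/[H⁺] + K1K2/[H⁺]²) = 1/(1 + 10^+1.49 + 10^-0.22) = 0.03076
DIC = [CO2*]/α₀ = 7.915×10^-5 / 0.03076 = 2.573 mmol/kg
CA = (α₁ + 2α₂)·DIC = (0.9507 + 2×0.01854) × 2.573 = 2.54 mmol/kg

CA = 2.54 mmol/kg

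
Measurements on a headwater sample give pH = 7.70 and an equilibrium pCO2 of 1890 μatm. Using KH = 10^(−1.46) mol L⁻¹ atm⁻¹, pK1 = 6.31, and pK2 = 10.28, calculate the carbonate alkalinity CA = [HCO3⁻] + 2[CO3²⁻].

CA = 1.62 mmol/L

[CO2*] = KH · pCO2 = 10^(−1.46) × 1890×10^-6 = 6.553×10^-5 mol/L
α₀ = 1/(1 + K1/[H⁺] + K1K2/[H⁺]²) = 1/(1 + 10^+1.39 + 10^-1.19) = 0.03904
DIC = [CO2*]/α₀ = 6.553×10^-5 / 0.03904 = 1.678 mmol/L
CA = (α₁ + 2α₂)·DIC = (0.9584 + 2×0.002521) × 1.678 = 1.62 mmol/L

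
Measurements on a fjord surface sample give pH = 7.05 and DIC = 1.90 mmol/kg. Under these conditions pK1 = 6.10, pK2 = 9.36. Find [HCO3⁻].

α₁ = 1 / (1 + [H⁺]/K1 + K2/[H⁺]) = 1 / (1 + 10^-0.95 + 10^-2.31)
   = 1 / (1 + 0.11220 + 0.0048978) = 1/1.1171 = 0.8952
[HCO3⁻] = α₁ × DIC = 0.8952 × 1.90 = 1.70 mmol/kg

[HCO3⁻] = 1.70 mmol/kg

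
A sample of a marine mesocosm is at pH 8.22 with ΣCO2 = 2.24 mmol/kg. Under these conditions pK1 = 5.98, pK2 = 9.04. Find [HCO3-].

[HCO3⁻] = 1.94 mmol/kg

α₁ = 1 / (1 + [H⁺]/K1 + K2/[H⁺]) = 1 / (1 + 10^-2.24 + 10^-0.82)
   = 1 / (1 + 0.0057544 + 0.15136) = 1/1.1571 = 0.8642
[HCO3⁻] = α₁ × DIC = 0.8642 × 2.24 = 1.94 mmol/kg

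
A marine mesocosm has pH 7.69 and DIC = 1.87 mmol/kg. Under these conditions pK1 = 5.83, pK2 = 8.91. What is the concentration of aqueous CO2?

α₀ = 1 / (1 + K1/[H⁺] + K1K2/[H⁺]²) = 1 / (1 + 10^+1.86 + 10^+0.64)
   = 1 / (1 + 72.444 + 4.3652) = 1/77.809 = 0.01285
[CO2*] = α₀ × DIC = 0.01285 × 1.87 = 0.0240 mmol/kg

[CO2*] = 0.0240 mmol/kg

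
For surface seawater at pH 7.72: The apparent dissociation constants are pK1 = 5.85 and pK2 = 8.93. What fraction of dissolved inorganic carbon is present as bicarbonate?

α₁ = 0.930

α₁ = 1 / (1 + [H⁺]/K1 + K2/[H⁺]) = 1 / (1 + 10^-1.87 + 10^-1.21)
   = 1 / (1 + 0.013490 + 0.061660) = 1/1.0751 = 0.9301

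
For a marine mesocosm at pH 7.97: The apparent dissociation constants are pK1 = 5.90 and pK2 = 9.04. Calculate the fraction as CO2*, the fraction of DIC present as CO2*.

α₀ = 1 / (1 + K1/[H⁺] + K1K2/[H⁺]²) = 1 / (1 + 10^+2.07 + 10^+1.00)
   = 1 / (1 + 117.49 + 10.000) = 1/128.49 = 0.007783

α₀ = 0.00778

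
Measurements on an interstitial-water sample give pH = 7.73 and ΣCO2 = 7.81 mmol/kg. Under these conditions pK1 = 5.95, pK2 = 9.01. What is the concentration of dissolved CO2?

[CO2*] = 0.121 mmol/kg

α₀ = 1 / (1 + K1/[H⁺] + K1K2/[H⁺]²) = 1 / (1 + 10^+1.78 + 10^+0.50)
   = 1 / (1 + 60.256 + 3.1623) = 1/64.418 = 0.01552
[CO2*] = α₀ × DIC = 0.01552 × 7.81 = 0.121 mmol/kg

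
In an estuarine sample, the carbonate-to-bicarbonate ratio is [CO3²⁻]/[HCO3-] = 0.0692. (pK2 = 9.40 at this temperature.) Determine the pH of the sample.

From K2 = [H⁺][CO3²⁻]/[HCO3-]:  pH = pK2 + log₁₀([CO3²⁻]/[HCO3-])
log₁₀(0.0692) = -1.160
pH = 9.40 + (-1.160) = 8.24

pH = 8.24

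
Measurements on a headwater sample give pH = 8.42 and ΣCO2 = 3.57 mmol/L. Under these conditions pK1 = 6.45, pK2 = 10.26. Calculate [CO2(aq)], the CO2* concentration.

[CO2*] = 0.0373 mmol/L

α₀ = 1 / (1 + K1/[H⁺] + K1K2/[H⁺]²) = 1 / (1 + 10^+1.97 + 10^+0.13)
   = 1 / (1 + 93.325 + 1.3490) = 1/95.674 = 0.01045
[CO2*] = α₀ × DIC = 0.01045 × 3.57 = 0.0373 mmol/L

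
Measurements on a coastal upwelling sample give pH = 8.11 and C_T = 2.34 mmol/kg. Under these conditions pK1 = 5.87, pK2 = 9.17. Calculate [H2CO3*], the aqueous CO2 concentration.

[CO2*] = 12.3 μmol/kg

α₀ = 1 / (1 + K1/[H⁺] + K1K2/[H⁺]²) = 1 / (1 + 10^+2.24 + 10^+1.18)
   = 1 / (1 + 173.78 + 15.136) = 1/189.92 = 0.005265
[CO2*] = α₀ × DIC = 0.005265 × 2.34 = 0.0123 mmol/kg = 12.3 μmol/kg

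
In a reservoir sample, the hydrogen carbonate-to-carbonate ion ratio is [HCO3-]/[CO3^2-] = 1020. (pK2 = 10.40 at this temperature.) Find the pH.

pH = 7.39

From K2 = [H⁺][CO3^2-]/[HCO3-]:  pH = pK2 − log₁₀([HCO3-]/[CO3^2-])
log₁₀(1020) = +3.009
pH = 10.40 − (+3.009) = 7.39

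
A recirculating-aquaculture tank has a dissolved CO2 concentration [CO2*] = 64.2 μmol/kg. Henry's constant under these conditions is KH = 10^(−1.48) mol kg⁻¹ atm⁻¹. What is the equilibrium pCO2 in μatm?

KH = 10^(−1.48) = 3.311×10^-2 mol kg⁻¹ atm⁻¹
pCO2 = [CO2*]/KH = 64.2×10^-6 / 3.311×10^-2 = 1.94×10^-3 atm = 1940 μatm

pCO2 = 1940 μatm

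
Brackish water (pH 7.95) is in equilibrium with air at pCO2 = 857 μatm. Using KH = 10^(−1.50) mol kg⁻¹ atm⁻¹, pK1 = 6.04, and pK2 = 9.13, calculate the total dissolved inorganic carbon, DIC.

DIC = 2.38 mmol/kg

[CO2*] = KH · pCO2 = 10^(−1.50) × 857×10^-6 = 2.710×10^-5 mol/kg
α₀ = 1/(1 + K1/[H⁺] + K1K2/[H⁺]²) = 1/(1 + 10^+1.91 + 10^+0.73) = 0.01141
DIC = [CO2*]/α₀ = 2.710×10^-5 / 0.01141 = 2.38 mmol/kg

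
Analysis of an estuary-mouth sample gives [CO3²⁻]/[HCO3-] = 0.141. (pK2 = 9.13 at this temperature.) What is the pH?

From K2 = [H⁺][CO3²⁻]/[HCO3-]:  pH = pK2 + log₁₀([CO3²⁻]/[HCO3-])
log₁₀(0.141) = -0.851
pH = 9.13 + (-0.851) = 8.28

pH = 8.28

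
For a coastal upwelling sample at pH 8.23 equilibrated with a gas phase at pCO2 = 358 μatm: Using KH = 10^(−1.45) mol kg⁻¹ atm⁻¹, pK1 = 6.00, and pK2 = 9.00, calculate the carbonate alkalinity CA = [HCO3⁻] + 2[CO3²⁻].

[CO2*] = KH · pCO2 = 10^(−1.45) × 358×10^-6 = 1.270×10^-5 mol/kg
α₀ = 1/(1 + K1/[H⁺] + K1K2/[H⁺]²) = 1/(1 + 10^+2.23 + 10^+1.46) = 0.005008
DIC = [CO2*]/α₀ = 1.270×10^-5 / 0.005008 = 2.536 mmol/kg
CA = (α₁ + 2α₂)·DIC = (0.8505 + 2×0.1444) × 2.536 = 2.89 mmol/kg

CA = 2.89 mmol/kg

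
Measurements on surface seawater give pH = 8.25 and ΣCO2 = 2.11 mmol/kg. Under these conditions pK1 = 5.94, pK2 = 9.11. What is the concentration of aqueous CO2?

α₀ = 1 / (1 + K1/[H⁺] + K1K2/[H⁺]²) = 1 / (1 + 10^+2.31 + 10^+1.45)
   = 1 / (1 + 204.17 + 28.184) = 1/233.36 = 0.004285
[CO2*] = α₀ × DIC = 0.004285 × 2.11 = 0.00904 mmol/kg = 9.04 μmol/kg

[CO2*] = 9.04 μmol/kg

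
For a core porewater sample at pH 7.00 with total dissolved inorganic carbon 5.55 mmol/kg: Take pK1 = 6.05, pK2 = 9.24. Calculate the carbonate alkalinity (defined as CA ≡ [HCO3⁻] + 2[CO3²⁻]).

CA = 5.02 mmol/kg

CA = [HCO3⁻] + 2[CO3²⁻] = (α₁ + 2α₂)·DIC
At pH 7.00: [H⁺]/K1 = 10^-0.95 = 0.11220, K2/[H⁺] = 10^-2.24 = 0.0057544
α₁ = 1/(1 + 0.11220 + 0.0057544) = 1/1.1180 = 0.8945; α₂ = α₁·K2/[H⁺] = 0.005147
α₁ + 2α₂ = 0.9048
CA = 0.9048 × 5.55 = 5.02 mmol/kg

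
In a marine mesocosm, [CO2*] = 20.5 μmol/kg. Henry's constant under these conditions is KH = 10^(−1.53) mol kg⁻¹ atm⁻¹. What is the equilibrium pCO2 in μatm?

KH = 10^(−1.53) = 2.951×10^-2 mol kg⁻¹ atm⁻¹
pCO2 = [CO2*]/KH = 20.5×10^-6 / 2.951×10^-2 = 6.95×10^-4 atm = 695 μatm

pCO2 = 695 μatm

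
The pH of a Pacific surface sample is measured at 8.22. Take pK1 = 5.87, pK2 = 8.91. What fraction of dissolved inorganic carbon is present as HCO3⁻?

α₁ = 1 / (1 + [H⁺]/K1 + K2/[H⁺]) = 1 / (1 + 10^-2.35 + 10^-0.69)
   = 1 / (1 + 0.0044668 + 0.20417) = 1/1.2086 = 0.8274

α₁ = 0.827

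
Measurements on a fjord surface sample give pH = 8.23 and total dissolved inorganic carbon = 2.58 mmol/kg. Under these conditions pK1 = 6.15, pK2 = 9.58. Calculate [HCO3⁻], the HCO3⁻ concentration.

α₁ = 1 / (1 + [H⁺]/K1 + K2/[H⁺]) = 1 / (1 + 10^-2.08 + 10^-1.35)
   = 1 / (1 + 0.0083176 + 0.044668) = 1/1.0530 = 0.9497
[HCO3⁻] = α₁ × DIC = 0.9497 × 2.58 = 2.45 mmol/kg

[HCO3⁻] = 2.45 mmol/kg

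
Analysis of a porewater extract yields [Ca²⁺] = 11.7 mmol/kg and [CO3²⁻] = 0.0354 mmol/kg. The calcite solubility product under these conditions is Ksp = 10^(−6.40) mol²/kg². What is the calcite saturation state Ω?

Ksp = 10^(−6.40) = 3.981×10^-7
Ω = [Ca²⁺][CO3²⁻]/Ksp = (11.7×10^-3)(0.0354×10^-3) / 3.981×10^-7 = 1.04

Ω = 1.04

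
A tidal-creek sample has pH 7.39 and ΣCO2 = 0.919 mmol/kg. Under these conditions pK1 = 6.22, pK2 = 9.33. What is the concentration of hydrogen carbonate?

α₁ = 1 / (1 + [H⁺]/K1 + K2/[H⁺]) = 1 / (1 + 10^-1.17 + 10^-1.94)
   = 1 / (1 + 0.067608 + 0.011482) = 1/1.0791 = 0.9267
[HCO3⁻] = α₁ × DIC = 0.9267 × 0.919 = 0.852 mmol/kg

[HCO3⁻] = 0.852 mmol/kg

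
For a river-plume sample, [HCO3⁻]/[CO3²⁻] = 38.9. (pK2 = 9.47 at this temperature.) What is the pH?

From K2 = [H⁺][CO3²⁻]/[HCO3⁻]:  pH = pK2 − log₁₀([HCO3⁻]/[CO3²⁻])
log₁₀(38.9) = +1.590
pH = 9.47 − (+1.590) = 7.88

pH = 7.88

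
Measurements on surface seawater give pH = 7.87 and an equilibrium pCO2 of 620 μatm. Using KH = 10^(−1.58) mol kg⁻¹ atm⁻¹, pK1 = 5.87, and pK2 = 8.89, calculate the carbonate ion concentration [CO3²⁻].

[CO2*] = KH · pCO2 = 10^(−1.58) × 620×10^-6 = 1.631×10^-5 mol/kg
α₀ = 1/(1 + K1/[H⁺] + K1K2/[H⁺]²) = 1/(1 + 10^+2.00 + 10^+0.98) = 0.009046
DIC = [CO2*]/α₀ = 1.631×10^-5 / 0.009046 = 1.803 mmol/kg
[CO3²⁻] = α₂·DIC; α₂ = 0.08639, so [CO3²⁻] = 0.08639 × 1.803 = 0.156 mmol/kg

[CO3²⁻] = 0.156 mmol/kg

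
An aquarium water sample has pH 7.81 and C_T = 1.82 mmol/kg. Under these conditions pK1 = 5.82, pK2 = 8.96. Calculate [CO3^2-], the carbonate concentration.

α₂ = 1 / (1 + [H⁺]/K2 + [H⁺]²/(K1K2)) = 1 / (1 + 10^+1.15 + 10^-0.84)
   = 1 / (1 + 14.125 + 0.14454) = 1/15.270 = 0.06549
[CO3²⁻] = α₂ × DIC = 0.06549 × 1.82 = 0.119 mmol/kg

[CO3²⁻] = 0.119 mmol/kg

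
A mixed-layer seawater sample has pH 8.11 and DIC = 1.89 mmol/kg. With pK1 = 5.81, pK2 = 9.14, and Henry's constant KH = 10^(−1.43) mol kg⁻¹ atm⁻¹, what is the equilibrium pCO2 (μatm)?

α₀ = 1 / (1 + K1/[H⁺] + K1K2/[H⁺]²) = 1 / (1 + 10^+2.30 + 10^+1.27)
   = 1 / (1 + 199.53 + 18.621) = 1/219.15 = 0.004563
[CO2*] = α₀ × DIC = 0.004563 × 1.89 = 0.008624 mmol/kg = 8.624 μmol/kg
pCO2 = [CO2*]/KH = 8.624×10^-6 / 3.715×10^-2 = 232 μatm

pCO2 = 232 μatm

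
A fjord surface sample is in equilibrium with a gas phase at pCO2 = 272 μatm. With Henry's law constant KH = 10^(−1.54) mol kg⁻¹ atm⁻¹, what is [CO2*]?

[CO2*] = 7.84 μmol/kg

KH = 10^(−1.54) = 2.884×10^-2 mol kg⁻¹ atm⁻¹
[CO2*] = KH · pCO2 = 2.884×10^-2 × 272×10^-6 atm = 7.84×10^-6 mol/kg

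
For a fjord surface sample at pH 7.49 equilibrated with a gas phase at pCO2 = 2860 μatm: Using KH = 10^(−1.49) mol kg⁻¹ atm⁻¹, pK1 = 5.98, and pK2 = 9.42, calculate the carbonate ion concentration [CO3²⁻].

[CO2*] = KH · pCO2 = 10^(−1.49) × 2860×10^-6 = 9.255×10^-5 mol/kg
α₀ = 1/(1 + K1/[H⁺] + K1K2/[H⁺]²) = 1/(1 + 10^+1.51 + 10^-0.42) = 0.02964
DIC = [CO2*]/α₀ = 9.255×10^-5 / 0.02964 = 3.123 mmol/kg
[CO3²⁻] = α₂·DIC; α₂ = 0.01127, so [CO3²⁻] = 0.01127 × 3.123 = 0.0352 mmol/kg

[CO3²⁻] = 0.0352 mmol/kg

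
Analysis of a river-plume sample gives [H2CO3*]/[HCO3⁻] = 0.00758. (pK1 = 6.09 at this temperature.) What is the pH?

pH = 8.21

From K1 = [H⁺][HCO3⁻]/[H2CO3*]:  pH = pK1 − log₁₀([H2CO3*]/[HCO3⁻])
log₁₀(0.00758) = -2.120
pH = 6.09 − (-2.120) = 8.21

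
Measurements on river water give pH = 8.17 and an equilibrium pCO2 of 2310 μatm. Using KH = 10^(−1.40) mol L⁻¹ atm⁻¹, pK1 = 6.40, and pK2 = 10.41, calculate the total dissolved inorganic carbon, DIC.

DIC = 5.54 mmol/L

[CO2*] = KH · pCO2 = 10^(−1.40) × 2310×10^-6 = 9.196×10^-5 mol/L
α₀ = 1/(1 + K1/[H⁺] + K1K2/[H⁺]²) = 1/(1 + 10^+1.77 + 10^-0.47) = 0.01660
DIC = [CO2*]/α₀ = 9.196×10^-5 / 0.01660 = 5.54 mmol/L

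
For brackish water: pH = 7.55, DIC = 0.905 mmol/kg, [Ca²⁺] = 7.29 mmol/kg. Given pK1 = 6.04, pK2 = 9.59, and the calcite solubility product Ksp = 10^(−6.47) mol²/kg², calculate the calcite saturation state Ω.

α₂ = 1 / (1 + [H⁺]/K2 + [H⁺]²/(K1K2)) = 1 / (1 + 10^+2.04 + 10^+0.53)
   = 1 / (1 + 109.65 + 3.3884) = 1/114.04 = 0.008769
[CO3²⁻] = α₂ × DIC = 0.008769 × 0.905 = 0.007936 mmol/kg = 7.936 μmol/kg
Ksp = 10^(−6.47) = 3.388×10^-7
Ω = [Ca²⁺][CO3²⁻]/Ksp = (7.29×10^-3)(7.936×10^-6) / 3.388×10^-7 = 0.171

Ω = 0.171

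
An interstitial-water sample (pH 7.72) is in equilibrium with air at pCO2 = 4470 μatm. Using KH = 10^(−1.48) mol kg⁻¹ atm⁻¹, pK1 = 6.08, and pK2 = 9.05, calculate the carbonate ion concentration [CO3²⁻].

[CO3²⁻] = 0.302 mmol/kg

[CO2*] = KH · pCO2 = 10^(−1.48) × 4470×10^-6 = 1.480×10^-4 mol/kg
α₀ = 1/(1 + K1/[H⁺] + K1K2/[H⁺]²) = 1/(1 + 10^+1.64 + 10^+0.31) = 0.02142
DIC = [CO2*]/α₀ = 1.480×10^-4 / 0.02142 = 6.911 mmol/kg
[CO3²⁻] = α₂·DIC; α₂ = 0.04373, so [CO3²⁻] = 0.04373 × 6.911 = 0.302 mmol/kg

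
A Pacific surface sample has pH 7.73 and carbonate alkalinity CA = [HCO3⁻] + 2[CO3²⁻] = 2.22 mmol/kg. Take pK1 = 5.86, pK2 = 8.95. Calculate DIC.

CA = [HCO3⁻] + 2[CO3²⁻] = (α₁ + 2α₂)·DIC
At pH 7.73: [H⁺]/K1 = 10^-1.87 = 0.013490, K2/[H⁺] = 10^-1.22 = 0.060256
α₁ = 1/(1 + 0.013490 + 0.060256) = 1/1.0737 = 0.9313; α₂ = α₁·K2/[H⁺] = 0.05612
α₁ + 2α₂ = 1.0436
DIC = CA / (α₁ + 2α₂) = 2.22 / 1.0436 = 2.13 mmol/kg

DIC = 2.13 mmol/kg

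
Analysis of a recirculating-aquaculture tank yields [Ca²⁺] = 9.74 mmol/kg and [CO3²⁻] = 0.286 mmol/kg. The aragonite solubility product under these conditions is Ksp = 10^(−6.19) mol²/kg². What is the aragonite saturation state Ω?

Ω = 4.31

Ksp = 10^(−6.19) = 6.457×10^-7
Ω = [Ca²⁺][CO3²⁻]/Ksp = (9.74×10^-3)(0.286×10^-3) / 6.457×10^-7 = 4.31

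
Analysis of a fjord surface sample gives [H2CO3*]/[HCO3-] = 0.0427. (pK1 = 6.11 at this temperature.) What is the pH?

pH = 7.48

From K1 = [H⁺][HCO3-]/[H2CO3*]:  pH = pK1 − log₁₀([H2CO3*]/[HCO3-])
log₁₀(0.0427) = -1.370
pH = 6.11 − (-1.370) = 7.48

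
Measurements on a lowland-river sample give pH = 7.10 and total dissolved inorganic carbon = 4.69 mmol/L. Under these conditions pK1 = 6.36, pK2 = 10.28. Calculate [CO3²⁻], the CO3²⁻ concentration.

α₂ = 1 / (1 + [H⁺]/K2 + [H⁺]²/(K1K2)) = 1 / (1 + 10^+3.18 + 10^+2.44)
   = 1 / (1 + 1513.6 + 275.42) = 1/1790.0 = 0.0005587
[CO3²⁻] = α₂ × DIC = 0.0005587 × 4.69 = 0.00262 mmol/L = 2.62 μmol/L

[CO3²⁻] = 2.62 μmol/L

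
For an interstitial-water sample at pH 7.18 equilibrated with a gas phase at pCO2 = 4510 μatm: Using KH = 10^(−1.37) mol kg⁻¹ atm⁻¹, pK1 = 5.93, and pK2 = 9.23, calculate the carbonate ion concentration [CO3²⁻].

[CO3²⁻] = 0.0305 mmol/kg

[CO2*] = KH · pCO2 = 10^(−1.37) × 4510×10^-6 = 1.924×10^-4 mol/kg
α₀ = 1/(1 + K1/[H⁺] + K1K2/[H⁺]²) = 1/(1 + 10^+1.25 + 10^-0.80) = 0.05279
DIC = [CO2*]/α₀ = 1.924×10^-4 / 0.05279 = 3.644 mmol/kg
[CO3²⁻] = α₂·DIC; α₂ = 0.008367, so [CO3²⁻] = 0.008367 × 3.644 = 0.0305 mmol/kg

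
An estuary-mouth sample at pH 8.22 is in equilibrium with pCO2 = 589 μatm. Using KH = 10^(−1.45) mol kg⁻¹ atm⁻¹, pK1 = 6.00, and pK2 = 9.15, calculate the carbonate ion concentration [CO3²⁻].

[CO2*] = KH · pCO2 = 10^(−1.45) × 589×10^-6 = 2.090×10^-5 mol/kg
α₀ = 1/(1 + K1/[H⁺] + K1K2/[H⁺]²) = 1/(1 + 10^+2.22 + 10^+1.29) = 0.005363
DIC = [CO2*]/α₀ = 2.090×10^-5 / 0.005363 = 3.897 mmol/kg
[CO3²⁻] = α₂·DIC; α₂ = 0.1046, so [CO3²⁻] = 0.1046 × 3.897 = 0.407 mmol/kg

[CO3²⁻] = 0.407 mmol/kg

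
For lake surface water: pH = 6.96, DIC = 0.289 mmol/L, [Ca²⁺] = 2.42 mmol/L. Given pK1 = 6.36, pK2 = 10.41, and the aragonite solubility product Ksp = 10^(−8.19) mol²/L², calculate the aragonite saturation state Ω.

α₂ = 1 / (1 + [H⁺]/K2 + [H⁺]²/(K1K2)) = 1 / (1 + 10^+3.45 + 10^+2.85)
   = 1 / (1 + 2818.4 + 707.95) = 1/3527.3 = 0.0002835
[CO3²⁻] = α₂ × DIC = 0.0002835 × 0.289 = 8.193×10^-5 mmol/L = 0.08193 μmol/L
Ksp = 10^(−8.19) = 6.457×10^-9
Ω = [Ca²⁺][CO3²⁻]/Ksp = (2.42×10^-3)(8.193×10^-8) / 6.457×10^-9 = 0.0307

Ω = 0.0307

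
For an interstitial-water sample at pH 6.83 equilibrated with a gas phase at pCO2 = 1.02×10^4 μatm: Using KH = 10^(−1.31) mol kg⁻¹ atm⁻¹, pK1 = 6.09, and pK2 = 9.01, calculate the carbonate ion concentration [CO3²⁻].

[CO2*] = KH · pCO2 = 10^(−1.31) × 1.02×10^4×10^-6 = 4.996×10^-4 mol/kg
α₀ = 1/(1 + K1/[H⁺] + K1K2/[H⁺]²) = 1/(1 + 10^+0.74 + 10^-1.44) = 0.1531
DIC = [CO2*]/α₀ = 4.996×10^-4 / 0.1531 = 3.263 mmol/kg
[CO3²⁻] = α₂·DIC; α₂ = 0.005559, so [CO3²⁻] = 0.005559 × 3.263 = 0.0181 mmol/kg = 18.1 μmol/kg

[CO3²⁻] = 18.1 μmol/kg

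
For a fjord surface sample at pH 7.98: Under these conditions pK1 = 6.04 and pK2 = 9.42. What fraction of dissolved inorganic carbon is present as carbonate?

α₂ = 0.0347

α₂ = 1 / (1 + [H⁺]/K2 + [H⁺]²/(K1K2)) = 1 / (1 + 10^+1.44 + 10^-0.50)
   = 1 / (1 + 27.542 + 0.31623) = 1/28.859 = 0.03465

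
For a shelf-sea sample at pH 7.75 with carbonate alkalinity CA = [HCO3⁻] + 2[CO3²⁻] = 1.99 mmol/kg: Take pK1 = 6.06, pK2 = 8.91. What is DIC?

CA = [HCO3⁻] + 2[CO3²⁻] = (α₁ + 2α₂)·DIC
At pH 7.75: [H⁺]/K1 = 10^-1.69 = 0.020417, K2/[H⁺] = 10^-1.16 = 0.069183
α₁ = 1/(1 + 0.020417 + 0.069183) = 1/1.0896 = 0.9178; α₂ = α₁·K2/[H⁺] = 0.06349
α₁ + 2α₂ = 1.0448
DIC = CA / (α₁ + 2α₂) = 1.99 / 1.0448 = 1.90 mmol/kg

DIC = 1.90 mmol/kg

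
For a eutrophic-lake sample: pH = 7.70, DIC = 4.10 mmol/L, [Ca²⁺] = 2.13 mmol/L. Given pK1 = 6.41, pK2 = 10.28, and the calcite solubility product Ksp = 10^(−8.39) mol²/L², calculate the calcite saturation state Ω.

Ω = 5.35

α₂ = 1 / (1 + [H⁺]/K2 + [H⁺]²/(K1K2)) = 1 / (1 + 10^+2.58 + 10^+1.29)
   = 1 / (1 + 380.19 + 19.498) = 1/400.69 = 0.002496
[CO3²⁻] = α₂ × DIC = 0.002496 × 4.10 = 0.01023 mmol/L = 10.23 μmol/L
Ksp = 10^(−8.39) = 4.074×10^-9
Ω = [Ca²⁺][CO3²⁻]/Ksp = (2.13×10^-3)(1.023×10^-5) / 4.074×10^-9 = 5.35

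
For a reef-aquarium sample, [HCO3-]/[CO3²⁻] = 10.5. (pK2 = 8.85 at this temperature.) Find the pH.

pH = 7.83

From K2 = [H⁺][CO3²⁻]/[HCO3-]:  pH = pK2 − log₁₀([HCO3-]/[CO3²⁻])
log₁₀(10.5) = +1.021
pH = 8.85 − (+1.021) = 7.83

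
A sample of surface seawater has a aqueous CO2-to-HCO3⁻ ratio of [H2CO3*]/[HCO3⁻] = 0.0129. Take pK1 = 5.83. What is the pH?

From K1 = [H⁺][HCO3⁻]/[H2CO3*]:  pH = pK1 − log₁₀([H2CO3*]/[HCO3⁻])
log₁₀(0.0129) = -1.889
pH = 5.83 − (-1.889) = 7.72

pH = 7.72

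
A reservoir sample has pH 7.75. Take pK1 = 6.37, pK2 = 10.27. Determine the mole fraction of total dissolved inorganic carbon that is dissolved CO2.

α₀ = 1 / (1 + K1/[H⁺] + K1K2/[H⁺]²) = 1 / (1 + 10^+1.38 + 10^-1.14)
   = 1 / (1 + 23.988 + 0.072444) = 1/25.061 = 0.03990

α₀ = 0.0399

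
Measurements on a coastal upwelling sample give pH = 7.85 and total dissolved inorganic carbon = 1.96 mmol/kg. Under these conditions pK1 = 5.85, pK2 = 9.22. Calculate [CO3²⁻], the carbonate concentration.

[CO3²⁻] = 0.0794 mmol/kg

α₂ = 1 / (1 + [H⁺]/K2 + [H⁺]²/(K1K2)) = 1 / (1 + 10^+1.37 + 10^-0.63)
   = 1 / (1 + 23.442 + 0.23442) = 1/24.677 = 0.04052
[CO3²⁻] = α₂ × DIC = 0.04052 × 1.96 = 0.0794 mmol/kg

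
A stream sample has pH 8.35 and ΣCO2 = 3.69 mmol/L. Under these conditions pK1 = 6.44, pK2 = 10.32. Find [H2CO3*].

α₀ = 1 / (1 + K1/[H⁺] + K1K2/[H⁺]²) = 1 / (1 + 10^+1.91 + 10^-0.06)
   = 1 / (1 + 81.283 + 0.87096) = 1/83.154 = 0.01203
[CO2*] = α₀ × DIC = 0.01203 × 3.69 = 0.0444 mmol/L

[CO2*] = 0.0444 mmol/L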